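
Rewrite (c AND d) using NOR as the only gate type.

((c NOR c) NOR (d NOR d))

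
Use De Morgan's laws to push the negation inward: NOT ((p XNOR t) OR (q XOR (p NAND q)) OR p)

NOT (p XNOR t) AND NOT (q XOR (p NAND q)) AND NOT p
De Morgan's: NOT(OR of terms) = AND of negations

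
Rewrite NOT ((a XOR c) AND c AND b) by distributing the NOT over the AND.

NOT (a XOR c) OR NOT c OR NOT b
De Morgan's: NOT(AND of terms) = OR of negations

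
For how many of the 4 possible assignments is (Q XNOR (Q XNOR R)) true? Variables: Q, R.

Satisfying assignments: (0,1), (1,1)
Count: 2 out of 4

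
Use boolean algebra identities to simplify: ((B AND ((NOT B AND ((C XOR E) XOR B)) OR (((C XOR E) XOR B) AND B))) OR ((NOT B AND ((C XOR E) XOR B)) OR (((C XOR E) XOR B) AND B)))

By absorption (E OR (E AND v) = E) then distribution ((E AND v) OR (E AND NOT v) = E):
= ((C XOR E) XOR B)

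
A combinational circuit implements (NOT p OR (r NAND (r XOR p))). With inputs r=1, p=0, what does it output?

Substituting: (NOT 0 OR (1 NAND (1 XOR 0)))
= 1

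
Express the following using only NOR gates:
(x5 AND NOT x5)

((x5 NOR x5) NOR ((x5 NOR x5) NOR (x5 NOR x5)))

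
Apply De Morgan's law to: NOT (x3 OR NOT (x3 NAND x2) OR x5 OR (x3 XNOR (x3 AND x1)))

NOT x3 AND (x3 NAND x2) AND NOT x5 AND NOT (x3 XNOR (x3 AND x1))
De Morgan's: NOT(OR of terms) = AND of negations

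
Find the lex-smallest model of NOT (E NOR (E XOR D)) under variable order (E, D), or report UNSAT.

E=0, D=1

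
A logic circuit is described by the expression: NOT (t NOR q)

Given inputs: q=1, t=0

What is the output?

Substituting: NOT (0 NOR 1)
= 1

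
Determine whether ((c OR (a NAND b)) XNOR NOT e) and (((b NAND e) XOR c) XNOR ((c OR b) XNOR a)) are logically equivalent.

No. Counterexample: with b=0, a=0, e=1, c=0, Expression 1 = 0 but Expression 2 = 1.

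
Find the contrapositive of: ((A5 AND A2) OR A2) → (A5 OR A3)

Contrapositive: NOT (A5 OR A3) → NOT ((A5 AND A2) OR A2)
Note: A statement and its contrapositive are logically equivalent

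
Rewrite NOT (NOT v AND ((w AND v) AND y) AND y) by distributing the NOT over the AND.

v OR NOT ((w AND v) AND y) OR NOT y
De Morgan's: NOT(AND of terms) = OR of negations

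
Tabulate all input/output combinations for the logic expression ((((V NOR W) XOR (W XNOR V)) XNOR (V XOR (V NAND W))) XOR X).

X | W | V | Output
------------------
0 | 0 | 0 | 0
0 | 0 | 1 | 1
0 | 1 | 0 | 0
0 | 1 | 1 | 1
1 | 0 | 0 | 1
1 | 0 | 1 | 0
1 | 1 | 0 | 1
1 | 1 | 1 | 0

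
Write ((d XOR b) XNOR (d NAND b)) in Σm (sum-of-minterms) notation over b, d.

Σm(1, 2, 3) = (NOT b AND d) OR (b AND NOT d) OR (b AND d)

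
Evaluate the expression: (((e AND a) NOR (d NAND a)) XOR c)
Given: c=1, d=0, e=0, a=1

Substituting: (((0 AND 1) NOR (0 NAND 1)) XOR 1)
= 1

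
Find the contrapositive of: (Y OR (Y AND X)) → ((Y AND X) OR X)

Contrapositive: NOT ((Y AND X) OR X) → NOT (Y OR (Y AND X))
Note: A statement and its contrapositive are logically equivalent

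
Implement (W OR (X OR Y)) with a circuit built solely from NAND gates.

((W NAND W) NAND (((X NAND X) NAND (Y NAND Y)) NAND ((X NAND X) NAND (Y NAND Y))))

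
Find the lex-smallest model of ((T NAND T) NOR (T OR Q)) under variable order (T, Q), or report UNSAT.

UNSATISFIABLE - no assignment makes this expression true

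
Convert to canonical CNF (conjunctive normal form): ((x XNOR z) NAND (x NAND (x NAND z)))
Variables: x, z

(x OR z) AND (NOT x OR NOT z)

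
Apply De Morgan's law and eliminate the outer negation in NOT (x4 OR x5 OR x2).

NOT x4 AND NOT x5 AND NOT x2
De Morgan's: NOT(OR of terms) = AND of negations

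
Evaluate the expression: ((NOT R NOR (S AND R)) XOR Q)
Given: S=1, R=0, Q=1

Substituting: ((NOT 0 NOR (1 AND 0)) XOR 1)
= 1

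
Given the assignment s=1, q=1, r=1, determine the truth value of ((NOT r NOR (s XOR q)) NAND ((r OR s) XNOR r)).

Substituting: ((NOT 1 NOR (1 XOR 1)) NAND ((1 OR 1) XNOR 1))
= 0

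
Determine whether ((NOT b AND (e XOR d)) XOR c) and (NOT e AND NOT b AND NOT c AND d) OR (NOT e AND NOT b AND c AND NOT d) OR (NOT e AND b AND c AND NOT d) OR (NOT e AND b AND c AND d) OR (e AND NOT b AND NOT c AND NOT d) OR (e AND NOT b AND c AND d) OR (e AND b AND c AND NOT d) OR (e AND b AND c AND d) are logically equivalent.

Yes, they are equivalent — the two output columns agree on all 16 assignments:
e | b | c | d | Expression 1 | Expression 2
-------------------------------------------
0 | 0 | 0 | 0 | 0 | 0
0 | 0 | 0 | 1 | 1 | 1
0 | 0 | 1 | 0 | 1 | 1
0 | 0 | 1 | 1 | 0 | 0
0 | 1 | 0 | 0 | 0 | 0
0 | 1 | 0 | 1 | 0 | 0
0 | 1 | 1 | 0 | 1 | 1
0 | 1 | 1 | 1 | 1 | 1
1 | 0 | 0 | 0 | 1 | 1
1 | 0 | 0 | 1 | 0 | 0
1 | 0 | 1 | 0 | 0 | 0
1 | 0 | 1 | 1 | 1 | 1
1 | 1 | 0 | 0 | 0 | 0
1 | 1 | 0 | 1 | 0 | 0
1 | 1 | 1 | 0 | 1 | 1
1 | 1 | 1 | 1 | 1 | 1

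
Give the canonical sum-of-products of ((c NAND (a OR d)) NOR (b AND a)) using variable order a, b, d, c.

Σm(3, 7, 9, 11) = (NOT a AND NOT b AND d AND c) OR (NOT a AND b AND d AND c) OR (a AND NOT b AND NOT d AND c) OR (a AND NOT b AND d AND c)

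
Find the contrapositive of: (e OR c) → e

Contrapositive: NOT e → NOT (e OR c)
Note: A statement and its contrapositive are logically equivalent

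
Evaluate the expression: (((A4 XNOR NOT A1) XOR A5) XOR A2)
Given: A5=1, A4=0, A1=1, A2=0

Substituting: (((0 XNOR NOT 1) XOR 1) XOR 0)
= 0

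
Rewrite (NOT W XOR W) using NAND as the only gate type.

(((W NAND W) NAND ((W NAND W) NAND W)) NAND (W NAND ((W NAND W) NAND W)))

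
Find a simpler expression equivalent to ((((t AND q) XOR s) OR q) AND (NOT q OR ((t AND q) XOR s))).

By distribution ((E OR v) AND (E OR NOT v) = E):
= ((t AND q) XOR s)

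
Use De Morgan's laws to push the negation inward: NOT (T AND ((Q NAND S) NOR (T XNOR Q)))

NOT T OR NOT ((Q NAND S) NOR (T XNOR Q))
De Morgan's: NOT(AND of terms) = OR of negations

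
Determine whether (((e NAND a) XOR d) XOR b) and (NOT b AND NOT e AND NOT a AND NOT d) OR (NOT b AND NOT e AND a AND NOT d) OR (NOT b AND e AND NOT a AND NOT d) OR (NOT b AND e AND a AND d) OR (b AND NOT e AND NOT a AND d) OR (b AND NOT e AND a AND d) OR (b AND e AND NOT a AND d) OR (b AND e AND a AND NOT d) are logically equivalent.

Yes, they are equivalent — the two output columns agree on all 16 assignments:
b | e | a | d | Expression 1 | Expression 2
-------------------------------------------
0 | 0 | 0 | 0 | 1 | 1
0 | 0 | 0 | 1 | 0 | 0
0 | 0 | 1 | 0 | 1 | 1
0 | 0 | 1 | 1 | 0 | 0
0 | 1 | 0 | 0 | 1 | 1
0 | 1 | 0 | 1 | 0 | 0
0 | 1 | 1 | 0 | 0 | 0
0 | 1 | 1 | 1 | 1 | 1
1 | 0 | 0 | 0 | 0 | 0
1 | 0 | 0 | 1 | 1 | 1
1 | 0 | 1 | 0 | 0 | 0
1 | 0 | 1 | 1 | 1 | 1
1 | 1 | 0 | 0 | 0 | 0
1 | 1 | 0 | 1 | 1 | 1
1 | 1 | 1 | 0 | 1 | 1
1 | 1 | 1 | 1 | 0 | 0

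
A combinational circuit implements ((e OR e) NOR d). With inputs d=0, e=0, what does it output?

Substituting: ((0 OR 0) NOR 0)
= 1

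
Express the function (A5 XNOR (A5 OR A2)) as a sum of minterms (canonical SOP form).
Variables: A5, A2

Σm(0, 2, 3) = (NOT A5 AND NOT A2) OR (A5 AND NOT A2) OR (A5 AND A2)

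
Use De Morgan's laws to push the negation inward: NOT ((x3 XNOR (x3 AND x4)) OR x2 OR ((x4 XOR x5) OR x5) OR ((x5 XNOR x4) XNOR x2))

NOT (x3 XNOR (x3 AND x4)) AND NOT x2 AND NOT ((x4 XOR x5) OR x5) AND NOT ((x5 XNOR x4) XNOR x2)
De Morgan's: NOT(OR of terms) = AND of negations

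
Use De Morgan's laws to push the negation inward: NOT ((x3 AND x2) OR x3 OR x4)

NOT (x3 AND x2) AND NOT x3 AND NOT x4
De Morgan's: NOT(OR of terms) = AND of negations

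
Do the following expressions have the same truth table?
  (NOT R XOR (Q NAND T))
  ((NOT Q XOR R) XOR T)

No. Counterexample: with R=0, Q=0, T=0, Expression 1 = 0 but Expression 2 = 1.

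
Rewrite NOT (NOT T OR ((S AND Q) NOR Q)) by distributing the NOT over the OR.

T AND NOT ((S AND Q) NOR Q)
De Morgan's: NOT(OR of terms) = AND of negations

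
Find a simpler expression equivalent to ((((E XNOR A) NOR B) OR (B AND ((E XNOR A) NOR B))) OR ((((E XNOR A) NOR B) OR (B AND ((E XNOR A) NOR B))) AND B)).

By absorption (E OR (E AND v) = E) then absorption (E OR (E AND v) = E):
= ((E XNOR A) NOR B)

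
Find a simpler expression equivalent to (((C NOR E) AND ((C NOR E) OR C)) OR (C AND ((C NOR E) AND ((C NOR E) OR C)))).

By absorption (E OR (E AND v) = E) then absorption (E AND (E OR v) = E):
= (C NOR E)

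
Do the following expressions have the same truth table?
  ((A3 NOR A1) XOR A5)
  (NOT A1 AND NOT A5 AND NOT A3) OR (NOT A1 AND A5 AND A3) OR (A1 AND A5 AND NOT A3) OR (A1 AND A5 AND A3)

Yes, they are equivalent — the two output columns agree on all 8 assignments:
A1 | A5 | A3 | Expression 1 | Expression 2
------------------------------------------
0 | 0 | 0 | 1 | 1
0 | 0 | 1 | 0 | 0
0 | 1 | 0 | 0 | 0
0 | 1 | 1 | 1 | 1
1 | 0 | 0 | 0 | 0
1 | 0 | 1 | 0 | 0
1 | 1 | 0 | 1 | 1
1 | 1 | 1 | 1 | 1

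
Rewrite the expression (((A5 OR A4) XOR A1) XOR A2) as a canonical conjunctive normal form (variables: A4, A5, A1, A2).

(A4 OR A5 OR A1 OR A2) AND (A4 OR A5 OR NOT A1 OR NOT A2) AND (A4 OR NOT A5 OR A1 OR NOT A2) AND (A4 OR NOT A5 OR NOT A1 OR A2) AND (NOT A4 OR A5 OR A1 OR NOT A2) AND (NOT A4 OR A5 OR NOT A1 OR A2) AND (NOT A4 OR NOT A5 OR A1 OR NOT A2) AND (NOT A4 OR NOT A5 OR NOT A1 OR A2)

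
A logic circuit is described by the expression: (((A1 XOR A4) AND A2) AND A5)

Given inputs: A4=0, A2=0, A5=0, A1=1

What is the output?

Substituting: (((1 XOR 0) AND 0) AND 0)
= 0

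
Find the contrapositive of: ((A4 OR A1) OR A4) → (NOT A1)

Contrapositive: A1 → NOT ((A4 OR A1) OR A4)
Note: A statement and its contrapositive are logically equivalent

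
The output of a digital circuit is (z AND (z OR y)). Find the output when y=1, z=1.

Substituting: (1 AND (1 OR 1))
= 1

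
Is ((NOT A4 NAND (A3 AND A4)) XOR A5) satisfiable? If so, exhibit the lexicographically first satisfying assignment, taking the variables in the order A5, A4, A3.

A5=0, A4=0, A3=0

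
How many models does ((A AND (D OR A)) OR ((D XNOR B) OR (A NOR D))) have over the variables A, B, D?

Satisfying assignments: (0,0,0), (0,1,0), (0,1,1), (1,0,0), (1,0,1), (1,1,0), (1,1,1)
Count: 7 out of 8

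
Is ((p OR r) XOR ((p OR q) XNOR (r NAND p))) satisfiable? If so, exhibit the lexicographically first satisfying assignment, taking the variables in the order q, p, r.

q=0, p=0, r=1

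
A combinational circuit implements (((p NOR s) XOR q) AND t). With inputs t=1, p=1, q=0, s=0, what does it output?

Substituting: (((1 NOR 0) XOR 0) AND 1)
= 0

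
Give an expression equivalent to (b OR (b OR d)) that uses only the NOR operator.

((b NOR ((b NOR d) NOR (b NOR d))) NOR (b NOR ((b NOR d) NOR (b NOR d))))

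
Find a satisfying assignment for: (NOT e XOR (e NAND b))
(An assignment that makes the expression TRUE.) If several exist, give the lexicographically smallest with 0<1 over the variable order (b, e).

b=0, e=1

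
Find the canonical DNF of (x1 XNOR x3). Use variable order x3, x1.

(NOT x3 AND NOT x1) OR (x3 AND x1)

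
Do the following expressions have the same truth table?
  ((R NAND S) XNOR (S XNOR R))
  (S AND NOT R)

No. Counterexample: with S=0, R=0, Expression 1 = 1 but Expression 2 = 0.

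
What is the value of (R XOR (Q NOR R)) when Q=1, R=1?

Substituting: (1 XOR (1 NOR 1))
= 1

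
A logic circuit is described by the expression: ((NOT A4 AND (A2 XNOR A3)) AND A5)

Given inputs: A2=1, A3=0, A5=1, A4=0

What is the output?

Substituting: ((NOT 0 AND (1 XNOR 0)) AND 1)
= 0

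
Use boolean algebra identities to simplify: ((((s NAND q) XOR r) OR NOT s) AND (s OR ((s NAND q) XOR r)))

By distribution ((E OR v) AND (E OR NOT v) = E):
= ((s NAND q) XOR r)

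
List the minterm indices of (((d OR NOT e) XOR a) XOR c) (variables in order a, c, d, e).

Σm(0, 2, 3, 5, 9, 12, 14, 15) = (NOT a AND NOT c AND NOT d AND NOT e) OR (NOT a AND NOT c AND d AND NOT e) OR (NOT a AND NOT c AND d AND e) OR (NOT a AND c AND NOT d AND e) OR (a AND NOT c AND NOT d AND e) OR (a AND c AND NOT d AND NOT e) OR (a AND c AND d AND NOT e) OR (a AND c AND d AND e)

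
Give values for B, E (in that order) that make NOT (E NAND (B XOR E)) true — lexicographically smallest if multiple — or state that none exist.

B=0, E=1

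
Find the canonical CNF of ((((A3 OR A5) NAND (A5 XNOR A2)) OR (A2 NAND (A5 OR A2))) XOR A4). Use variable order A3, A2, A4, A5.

(A3 OR A2 OR NOT A4 OR A5) AND (A3 OR A2 OR NOT A4 OR NOT A5) AND (A3 OR NOT A2 OR A4 OR NOT A5) AND (A3 OR NOT A2 OR NOT A4 OR A5) AND (NOT A3 OR A2 OR NOT A4 OR A5) AND (NOT A3 OR A2 OR NOT A4 OR NOT A5) AND (NOT A3 OR NOT A2 OR A4 OR NOT A5) AND (NOT A3 OR NOT A2 OR NOT A4 OR A5)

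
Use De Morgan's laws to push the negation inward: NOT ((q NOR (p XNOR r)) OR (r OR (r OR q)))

NOT (q NOR (p XNOR r)) AND NOT (r OR (r OR q))
De Morgan's: NOT(OR of terms) = AND of negations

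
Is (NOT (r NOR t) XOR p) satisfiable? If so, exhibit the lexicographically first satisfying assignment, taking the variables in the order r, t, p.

r=0, t=0, p=1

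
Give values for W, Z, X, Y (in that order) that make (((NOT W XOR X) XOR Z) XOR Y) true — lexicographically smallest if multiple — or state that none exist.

W=0, Z=0, X=0, Y=0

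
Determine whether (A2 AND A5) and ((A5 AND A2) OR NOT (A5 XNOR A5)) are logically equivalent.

Yes, they are equivalent — the two output columns agree on all 4 assignments:
A2 | A5 | Expression 1 | Expression 2
-------------------------------------
0 | 0 | 0 | 0
0 | 1 | 0 | 0
1 | 0 | 0 | 0
1 | 1 | 1 | 1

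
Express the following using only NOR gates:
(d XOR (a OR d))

((((d NOR ((a NOR d) NOR (a NOR d))) NOR (d NOR ((a NOR d) NOR (a NOR d)))) NOR ((d NOR ((a NOR d) NOR (a NOR d))) NOR (d NOR ((a NOR d) NOR (a NOR d))))) NOR ((((d NOR d) NOR (((a NOR d) NOR (a NOR d)) NOR ((a NOR d) NOR (a NOR d)))) NOR ((d NOR d) NOR (((a NOR d) NOR (a NOR d)) NOR ((a NOR d) NOR (a NOR d))))) NOR (((d NOR d) NOR (((a NOR d) NOR (a NOR d)) NOR ((a NOR d) NOR (a NOR d)))) NOR ((d NOR d) NOR (((a NOR d) NOR (a NOR d)) NOR ((a NOR d) NOR (a NOR d)))))))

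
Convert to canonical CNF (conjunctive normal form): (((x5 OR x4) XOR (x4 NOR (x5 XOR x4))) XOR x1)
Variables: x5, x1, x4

(x5 OR NOT x1 OR x4) AND (x5 OR NOT x1 OR NOT x4) AND (NOT x5 OR NOT x1 OR x4) AND (NOT x5 OR NOT x1 OR NOT x4)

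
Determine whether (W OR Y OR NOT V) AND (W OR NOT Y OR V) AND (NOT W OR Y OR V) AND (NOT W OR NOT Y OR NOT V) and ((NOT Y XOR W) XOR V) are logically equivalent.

Yes, they are equivalent — the two output columns agree on all 8 assignments:
W | Y | V | Expression 1 | Expression 2
---------------------------------------
0 | 0 | 0 | 1 | 1
0 | 0 | 1 | 0 | 0
0 | 1 | 0 | 0 | 0
0 | 1 | 1 | 1 | 1
1 | 0 | 0 | 0 | 0
1 | 0 | 1 | 1 | 1
1 | 1 | 0 | 1 | 1
1 | 1 | 1 | 0 | 0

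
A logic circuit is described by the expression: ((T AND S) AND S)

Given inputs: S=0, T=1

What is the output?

Substituting: ((1 AND 0) AND 0)
= 0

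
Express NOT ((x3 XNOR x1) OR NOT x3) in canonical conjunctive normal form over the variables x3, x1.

(x3 OR x1) AND (x3 OR NOT x1) AND (NOT x3 OR NOT x1)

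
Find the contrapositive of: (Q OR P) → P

Contrapositive: NOT P → NOT (Q OR P)
Note: A statement and its contrapositive are logically equivalent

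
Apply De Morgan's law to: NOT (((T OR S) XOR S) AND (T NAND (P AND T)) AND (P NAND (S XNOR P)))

NOT ((T OR S) XOR S) OR NOT (T NAND (P AND T)) OR NOT (P NAND (S XNOR P))
De Morgan's: NOT(AND of terms) = OR of negations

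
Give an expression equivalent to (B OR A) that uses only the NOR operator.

((B NOR A) NOR (B NOR A))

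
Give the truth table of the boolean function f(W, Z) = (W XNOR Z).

W | Z | Output
--------------
0 | 0 | 1
0 | 1 | 0
1 | 0 | 0
1 | 1 | 1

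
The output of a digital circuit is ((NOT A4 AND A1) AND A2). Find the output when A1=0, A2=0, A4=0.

Substituting: ((NOT 0 AND 0) AND 0)
= 0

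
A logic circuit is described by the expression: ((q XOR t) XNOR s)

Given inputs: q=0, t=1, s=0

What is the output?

Substituting: ((0 XOR 1) XNOR 0)
= 0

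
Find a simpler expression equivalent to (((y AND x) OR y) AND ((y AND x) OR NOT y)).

By distribution ((E OR v) AND (E OR NOT v) = E):
= (y AND x)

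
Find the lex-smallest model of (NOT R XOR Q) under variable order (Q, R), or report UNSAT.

Q=0, R=0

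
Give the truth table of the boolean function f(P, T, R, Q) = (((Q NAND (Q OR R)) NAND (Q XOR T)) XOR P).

P | T | R | Q | Output
----------------------
0 | 0 | 0 | 0 | 1
0 | 0 | 0 | 1 | 1
0 | 0 | 1 | 0 | 1
0 | 0 | 1 | 1 | 1
0 | 1 | 0 | 0 | 0
0 | 1 | 0 | 1 | 1
0 | 1 | 1 | 0 | 0
0 | 1 | 1 | 1 | 1
1 | 0 | 0 | 0 | 0
1 | 0 | 0 | 1 | 0
1 | 0 | 1 | 0 | 0
1 | 0 | 1 | 1 | 0
1 | 1 | 0 | 0 | 1
1 | 1 | 0 | 1 | 0
1 | 1 | 1 | 0 | 1
1 | 1 | 1 | 1 | 0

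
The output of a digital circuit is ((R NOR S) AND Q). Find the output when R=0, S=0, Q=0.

Substituting: ((0 NOR 0) AND 0)
= 0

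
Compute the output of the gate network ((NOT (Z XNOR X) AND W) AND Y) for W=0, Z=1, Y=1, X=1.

Substituting: ((NOT (1 XNOR 1) AND 0) AND 1)
= 0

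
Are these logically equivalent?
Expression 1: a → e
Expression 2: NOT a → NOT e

No, Inverse is not equivalent to original (counterexample: a=0, e=1)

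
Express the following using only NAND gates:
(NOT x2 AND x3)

(((x2 NAND x2) NAND x3) NAND ((x2 NAND x2) NAND x3))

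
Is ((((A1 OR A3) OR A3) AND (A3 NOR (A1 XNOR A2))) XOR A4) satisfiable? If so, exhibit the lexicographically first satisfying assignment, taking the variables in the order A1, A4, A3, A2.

A1=0, A4=1, A3=0, A2=0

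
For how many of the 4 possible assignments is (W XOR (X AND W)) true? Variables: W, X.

Satisfying assignments: (1,0)
Count: 1 out of 4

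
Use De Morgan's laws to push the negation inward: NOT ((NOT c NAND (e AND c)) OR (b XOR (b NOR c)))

NOT (NOT c NAND (e AND c)) AND NOT (b XOR (b NOR c))
De Morgan's: NOT(OR of terms) = AND of negations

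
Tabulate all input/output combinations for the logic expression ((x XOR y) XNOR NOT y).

y | x | Output
--------------
0 | 0 | 0
0 | 1 | 1
1 | 0 | 0
1 | 1 | 1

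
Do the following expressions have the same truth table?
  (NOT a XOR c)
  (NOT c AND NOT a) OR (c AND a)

Yes, they are equivalent — the two output columns agree on all 4 assignments:
c | a | Expression 1 | Expression 2
-----------------------------------
0 | 0 | 1 | 1
0 | 1 | 0 | 0
1 | 0 | 0 | 0
1 | 1 | 1 | 1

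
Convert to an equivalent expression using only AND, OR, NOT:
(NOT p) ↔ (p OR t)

((NOT p) AND (p OR t)) OR (p AND NOT (p OR t))
(Biconditional = both true or both false)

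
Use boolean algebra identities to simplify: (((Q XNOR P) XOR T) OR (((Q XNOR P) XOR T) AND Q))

By absorption (E OR (E AND v) = E):
= ((Q XNOR P) XOR T)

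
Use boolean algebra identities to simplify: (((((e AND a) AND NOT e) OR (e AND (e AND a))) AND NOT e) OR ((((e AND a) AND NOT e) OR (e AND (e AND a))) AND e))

By distribution ((E AND v) OR (E AND NOT v) = E) then distribution ((E AND v) OR (E AND NOT v) = E):
= (e AND a)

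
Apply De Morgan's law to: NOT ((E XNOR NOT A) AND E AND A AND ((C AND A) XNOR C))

NOT (E XNOR NOT A) OR NOT E OR NOT A OR NOT ((C AND A) XNOR C)
De Morgan's: NOT(AND of terms) = OR of negations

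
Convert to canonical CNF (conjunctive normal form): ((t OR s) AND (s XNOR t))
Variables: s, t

(s OR t) AND (s OR NOT t) AND (NOT s OR t)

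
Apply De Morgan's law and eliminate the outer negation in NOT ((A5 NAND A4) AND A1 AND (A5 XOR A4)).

NOT (A5 NAND A4) OR NOT A1 OR NOT (A5 XOR A4)
De Morgan's: NOT(AND of terms) = OR of negations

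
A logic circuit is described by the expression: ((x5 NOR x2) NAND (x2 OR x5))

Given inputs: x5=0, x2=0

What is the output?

Substituting: ((0 NOR 0) NAND (0 OR 0))
= 1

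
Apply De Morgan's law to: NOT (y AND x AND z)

NOT y OR NOT x OR NOT z
De Morgan's: NOT(AND of terms) = OR of negations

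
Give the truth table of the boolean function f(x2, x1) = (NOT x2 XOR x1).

x2 | x1 | Output
----------------
0 | 0 | 1
0 | 1 | 0
1 | 0 | 0
1 | 1 | 1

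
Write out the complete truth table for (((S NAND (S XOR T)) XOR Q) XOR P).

Q | S | P | T | Output
----------------------
0 | 0 | 0 | 0 | 1
0 | 0 | 0 | 1 | 1
0 | 0 | 1 | 0 | 0
0 | 0 | 1 | 1 | 0
0 | 1 | 0 | 0 | 0
0 | 1 | 0 | 1 | 1
0 | 1 | 1 | 0 | 1
0 | 1 | 1 | 1 | 0
1 | 0 | 0 | 0 | 0
1 | 0 | 0 | 1 | 0
1 | 0 | 1 | 0 | 1
1 | 0 | 1 | 1 | 1
1 | 1 | 0 | 0 | 1
1 | 1 | 0 | 1 | 0
1 | 1 | 1 | 0 | 0
1 | 1 | 1 | 1 | 1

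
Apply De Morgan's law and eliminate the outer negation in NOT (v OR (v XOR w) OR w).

NOT v AND NOT (v XOR w) AND NOT w
De Morgan's: NOT(OR of terms) = AND of negations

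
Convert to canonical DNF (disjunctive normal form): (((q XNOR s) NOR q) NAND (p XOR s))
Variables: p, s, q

(NOT p AND NOT s AND NOT q) OR (NOT p AND NOT s AND q) OR (NOT p AND s AND q) OR (p AND NOT s AND NOT q) OR (p AND NOT s AND q) OR (p AND s AND NOT q) OR (p AND s AND q)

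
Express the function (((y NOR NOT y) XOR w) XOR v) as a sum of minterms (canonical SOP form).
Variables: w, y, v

Σm(1, 3, 4, 6) = (NOT w AND NOT y AND v) OR (NOT w AND y AND v) OR (w AND NOT y AND NOT v) OR (w AND y AND NOT v)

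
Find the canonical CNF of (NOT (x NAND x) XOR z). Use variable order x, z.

(x OR z) AND (NOT x OR NOT z)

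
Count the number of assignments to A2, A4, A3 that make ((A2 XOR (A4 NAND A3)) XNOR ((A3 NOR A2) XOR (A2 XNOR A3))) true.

Satisfying assignments: (0,1,1), (1,0,0), (1,1,0), (1,1,1)
Count: 4 out of 8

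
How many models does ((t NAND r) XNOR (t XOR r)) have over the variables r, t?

Satisfying assignments: (0,1), (1,0), (1,1)
Count: 3 out of 4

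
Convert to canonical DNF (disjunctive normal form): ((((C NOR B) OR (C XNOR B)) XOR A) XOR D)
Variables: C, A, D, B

(NOT C AND NOT A AND NOT D AND NOT B) OR (NOT C AND NOT A AND D AND B) OR (NOT C AND A AND NOT D AND B) OR (NOT C AND A AND D AND NOT B) OR (C AND NOT A AND NOT D AND B) OR (C AND NOT A AND D AND NOT B) OR (C AND A AND NOT D AND NOT B) OR (C AND A AND D AND B)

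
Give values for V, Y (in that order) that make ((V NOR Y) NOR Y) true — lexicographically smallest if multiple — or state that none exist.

V=1, Y=0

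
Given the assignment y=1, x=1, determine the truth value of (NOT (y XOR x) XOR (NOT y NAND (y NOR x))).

Substituting: (NOT (1 XOR 1) XOR (NOT 1 NAND (1 NOR 1)))
= 0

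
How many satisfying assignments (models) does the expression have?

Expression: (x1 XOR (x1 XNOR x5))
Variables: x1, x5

Satisfying assignments: (0,0), (1,0)
Count: 2 out of 4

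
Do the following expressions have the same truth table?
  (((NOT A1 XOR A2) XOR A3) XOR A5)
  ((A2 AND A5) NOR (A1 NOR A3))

No. Counterexample: with A2=0, A3=0, A5=0, A1=0, Expression 1 = 1 but Expression 2 = 0.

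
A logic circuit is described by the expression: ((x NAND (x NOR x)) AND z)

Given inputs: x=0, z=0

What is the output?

Substituting: ((0 NAND (0 NOR 0)) AND 0)
= 0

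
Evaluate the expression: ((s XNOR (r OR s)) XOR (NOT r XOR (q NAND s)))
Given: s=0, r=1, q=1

Substituting: ((0 XNOR (1 OR 0)) XOR (NOT 1 XOR (1 NAND 0)))
= 1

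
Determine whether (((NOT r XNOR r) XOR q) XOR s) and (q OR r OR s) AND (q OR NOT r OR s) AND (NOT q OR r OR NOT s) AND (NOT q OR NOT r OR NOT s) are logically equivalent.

Yes, they are equivalent — the two output columns agree on all 8 assignments:
q | r | s | Expression 1 | Expression 2
---------------------------------------
0 | 0 | 0 | 0 | 0
0 | 0 | 1 | 1 | 1
0 | 1 | 0 | 0 | 0
0 | 1 | 1 | 1 | 1
1 | 0 | 0 | 1 | 1
1 | 0 | 1 | 0 | 0
1 | 1 | 0 | 1 | 1
1 | 1 | 1 | 0 | 0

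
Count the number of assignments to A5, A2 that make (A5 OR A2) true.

Satisfying assignments: (0,1), (1,0), (1,1)
Count: 3 out of 4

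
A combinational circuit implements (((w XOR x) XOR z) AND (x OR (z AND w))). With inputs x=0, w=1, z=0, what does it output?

Substituting: (((1 XOR 0) XOR 0) AND (0 OR (0 AND 1)))
= 0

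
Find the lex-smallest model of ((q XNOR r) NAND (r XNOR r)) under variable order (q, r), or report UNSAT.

q=0, r=1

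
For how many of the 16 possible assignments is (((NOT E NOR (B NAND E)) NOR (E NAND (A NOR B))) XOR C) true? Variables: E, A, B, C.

Satisfying assignments: (0,0,0,1), (0,0,1,1), (0,1,0,1), (0,1,1,1), (1,0,0,0), (1,0,1,1), (1,1,0,1), (1,1,1,1)
Count: 8 out of 16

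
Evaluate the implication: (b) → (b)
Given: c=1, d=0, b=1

Antecedent (b) = 1; consequent (b) = 1.
1 → 1 = 1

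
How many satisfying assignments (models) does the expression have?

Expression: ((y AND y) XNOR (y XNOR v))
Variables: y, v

Satisfying assignments: (0,1), (1,1)
Count: 2 out of 4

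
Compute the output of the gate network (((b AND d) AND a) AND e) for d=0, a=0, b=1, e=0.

Substituting: (((1 AND 0) AND 0) AND 0)
= 0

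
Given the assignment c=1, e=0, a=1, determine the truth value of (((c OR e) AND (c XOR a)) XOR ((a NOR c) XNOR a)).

Substituting: (((1 OR 0) AND (1 XOR 1)) XOR ((1 NOR 1) XNOR 1))
= 0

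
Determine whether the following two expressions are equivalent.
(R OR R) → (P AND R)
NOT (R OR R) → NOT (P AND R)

No, Inverse is not equivalent to original (counterexample: R=1, P=0)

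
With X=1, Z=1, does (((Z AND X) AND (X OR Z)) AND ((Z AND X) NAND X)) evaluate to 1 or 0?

Substituting: (((1 AND 1) AND (1 OR 1)) AND ((1 AND 1) NAND 1))
= 0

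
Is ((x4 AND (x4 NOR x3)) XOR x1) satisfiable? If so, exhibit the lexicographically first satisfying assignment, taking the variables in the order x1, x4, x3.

x1=1, x4=0, x3=0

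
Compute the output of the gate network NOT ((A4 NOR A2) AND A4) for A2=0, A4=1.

Substituting: NOT ((1 NOR 0) AND 1)
= 1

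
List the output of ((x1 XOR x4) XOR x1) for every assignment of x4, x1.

x4 | x1 | Output
----------------
0 | 0 | 0
0 | 1 | 0
1 | 0 | 1
1 | 1 | 1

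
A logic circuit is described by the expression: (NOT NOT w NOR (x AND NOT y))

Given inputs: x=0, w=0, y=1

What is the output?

Substituting: (NOT NOT 0 NOR (0 AND NOT 1))
= 1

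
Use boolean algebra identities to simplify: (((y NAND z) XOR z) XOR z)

By XOR self-cancellation ((E XOR v) XOR v = E):
= (y NAND z)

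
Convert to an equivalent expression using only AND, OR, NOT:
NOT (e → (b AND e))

e AND NOT (b AND e)
(Negated implication: NOT(A → B) = A AND NOT B)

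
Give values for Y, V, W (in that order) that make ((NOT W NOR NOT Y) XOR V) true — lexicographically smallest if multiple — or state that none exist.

Y=0, V=1, W=0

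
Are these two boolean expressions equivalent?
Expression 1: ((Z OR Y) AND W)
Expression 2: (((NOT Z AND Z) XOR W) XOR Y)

No. Counterexample: with W=0, Y=1, Z=0, Expression 1 = 0 but Expression 2 = 1.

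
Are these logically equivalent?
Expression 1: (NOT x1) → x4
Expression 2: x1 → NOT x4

No, Inverse is not equivalent to original (counterexample: x1=0, x4=0)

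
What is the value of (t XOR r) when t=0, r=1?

Substituting: (0 XOR 1)
= 1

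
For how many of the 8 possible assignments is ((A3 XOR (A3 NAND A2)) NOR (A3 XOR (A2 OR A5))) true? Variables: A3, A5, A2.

Satisfying assignments: (1,1,0)
Count: 1 out of 8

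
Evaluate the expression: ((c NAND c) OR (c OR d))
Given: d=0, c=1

Substituting: ((1 NAND 1) OR (1 OR 0))
= 1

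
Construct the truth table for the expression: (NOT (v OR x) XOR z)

v | z | x | Output
------------------
0 | 0 | 0 | 1
0 | 0 | 1 | 0
0 | 1 | 0 | 0
0 | 1 | 1 | 1
1 | 0 | 0 | 0
1 | 0 | 1 | 0
1 | 1 | 0 | 1
1 | 1 | 1 | 1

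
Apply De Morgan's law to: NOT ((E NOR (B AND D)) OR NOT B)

NOT (E NOR (B AND D)) AND B
De Morgan's: NOT(OR of terms) = AND of negations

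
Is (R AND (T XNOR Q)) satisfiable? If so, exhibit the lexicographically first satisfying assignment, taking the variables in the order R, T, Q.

R=1, T=0, Q=0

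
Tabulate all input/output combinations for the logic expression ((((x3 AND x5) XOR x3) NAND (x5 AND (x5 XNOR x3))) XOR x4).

x5 | x4 | x3 | Output
---------------------
0 | 0 | 0 | 1
0 | 0 | 1 | 1
0 | 1 | 0 | 0
0 | 1 | 1 | 0
1 | 0 | 0 | 1
1 | 0 | 1 | 1
1 | 1 | 0 | 0
1 | 1 | 1 | 0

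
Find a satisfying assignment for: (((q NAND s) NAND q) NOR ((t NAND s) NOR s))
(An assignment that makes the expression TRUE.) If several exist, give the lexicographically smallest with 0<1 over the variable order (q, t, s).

q=1, t=0, s=0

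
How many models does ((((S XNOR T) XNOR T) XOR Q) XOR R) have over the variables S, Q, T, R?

Satisfying assignments: (0,0,0,1), (0,0,1,1), (0,1,0,0), (0,1,1,0), (1,0,0,0), (1,0,1,0), (1,1,0,1), (1,1,1,1)
Count: 8 out of 16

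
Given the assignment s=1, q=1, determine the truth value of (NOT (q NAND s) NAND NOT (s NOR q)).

Substituting: (NOT (1 NAND 1) NAND NOT (1 NOR 1))
= 0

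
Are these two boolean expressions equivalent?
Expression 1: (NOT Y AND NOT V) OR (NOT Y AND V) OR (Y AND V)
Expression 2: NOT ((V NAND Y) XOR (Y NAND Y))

Yes, they are equivalent — the two output columns agree on all 4 assignments:
Y | V | Expression 1 | Expression 2
-----------------------------------
0 | 0 | 1 | 1
0 | 1 | 1 | 1
1 | 0 | 0 | 0
1 | 1 | 1 | 1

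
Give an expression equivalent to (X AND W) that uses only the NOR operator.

((X NOR X) NOR (W NOR W))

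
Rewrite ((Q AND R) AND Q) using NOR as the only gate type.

((((Q NOR Q) NOR (R NOR R)) NOR ((Q NOR Q) NOR (R NOR R))) NOR (Q NOR Q))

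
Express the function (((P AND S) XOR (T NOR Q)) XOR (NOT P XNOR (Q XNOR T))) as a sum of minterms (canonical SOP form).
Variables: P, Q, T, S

Σm(6, 7, 8, 10, 12, 15) = (NOT P AND Q AND T AND NOT S) OR (NOT P AND Q AND T AND S) OR (P AND NOT Q AND NOT T AND NOT S) OR (P AND NOT Q AND T AND NOT S) OR (P AND Q AND NOT T AND NOT S) OR (P AND Q AND T AND S)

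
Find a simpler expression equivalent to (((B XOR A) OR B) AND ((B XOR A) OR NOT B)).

By distribution ((E OR v) AND (E OR NOT v) = E):
= (B XOR A)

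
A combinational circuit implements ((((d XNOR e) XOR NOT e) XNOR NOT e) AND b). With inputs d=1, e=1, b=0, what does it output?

Substituting: ((((1 XNOR 1) XOR NOT 1) XNOR NOT 1) AND 0)
= 0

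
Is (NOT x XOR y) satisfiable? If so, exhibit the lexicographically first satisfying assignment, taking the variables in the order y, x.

y=0, x=0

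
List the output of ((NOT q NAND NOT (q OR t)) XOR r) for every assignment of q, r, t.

q | r | t | Output
------------------
0 | 0 | 0 | 0
0 | 0 | 1 | 1
0 | 1 | 0 | 1
0 | 1 | 1 | 0
1 | 0 | 0 | 1
1 | 0 | 1 | 1
1 | 1 | 0 | 0
1 | 1 | 1 | 0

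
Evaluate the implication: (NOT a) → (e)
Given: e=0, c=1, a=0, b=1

Antecedent (NOT a) = 1; consequent (e) = 0.
1 → 0 = 0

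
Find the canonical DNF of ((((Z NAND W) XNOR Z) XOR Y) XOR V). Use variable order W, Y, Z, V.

(NOT W AND NOT Y AND NOT Z AND V) OR (NOT W AND NOT Y AND Z AND NOT V) OR (NOT W AND Y AND NOT Z AND NOT V) OR (NOT W AND Y AND Z AND V) OR (W AND NOT Y AND NOT Z AND V) OR (W AND NOT Y AND Z AND V) OR (W AND Y AND NOT Z AND NOT V) OR (W AND Y AND Z AND NOT V)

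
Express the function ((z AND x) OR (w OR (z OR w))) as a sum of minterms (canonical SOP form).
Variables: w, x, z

Σm(1, 3, 4, 5, 6, 7) = (NOT w AND NOT x AND z) OR (NOT w AND x AND z) OR (w AND NOT x AND NOT z) OR (w AND NOT x AND z) OR (w AND x AND NOT z) OR (w AND x AND z)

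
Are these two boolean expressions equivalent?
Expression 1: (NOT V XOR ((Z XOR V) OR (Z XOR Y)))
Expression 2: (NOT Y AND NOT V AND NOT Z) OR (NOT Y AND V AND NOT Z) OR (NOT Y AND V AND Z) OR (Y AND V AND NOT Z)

Yes, they are equivalent — the two output columns agree on all 8 assignments:
Y | V | Z | Expression 1 | Expression 2
---------------------------------------
0 | 0 | 0 | 1 | 1
0 | 0 | 1 | 0 | 0
0 | 1 | 0 | 1 | 1
0 | 1 | 1 | 1 | 1
1 | 0 | 0 | 0 | 0
1 | 0 | 1 | 0 | 0
1 | 1 | 0 | 1 | 1
1 | 1 | 1 | 0 | 0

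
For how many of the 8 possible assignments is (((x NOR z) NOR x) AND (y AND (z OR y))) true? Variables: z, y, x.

Satisfying assignments: (1,1,0)
Count: 1 out of 8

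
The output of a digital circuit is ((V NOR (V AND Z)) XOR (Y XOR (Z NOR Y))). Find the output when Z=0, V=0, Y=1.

Substituting: ((0 NOR (0 AND 0)) XOR (1 XOR (0 NOR 1)))
= 0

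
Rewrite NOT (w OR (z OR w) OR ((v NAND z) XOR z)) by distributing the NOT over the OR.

NOT w AND NOT (z OR w) AND NOT ((v NAND z) XOR z)
De Morgan's: NOT(OR of terms) = AND of negations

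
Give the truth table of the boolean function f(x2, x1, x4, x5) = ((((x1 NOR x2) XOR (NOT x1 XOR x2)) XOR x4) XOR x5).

x2 | x1 | x4 | x5 | Output
--------------------------
0 | 0 | 0 | 0 | 0
0 | 0 | 0 | 1 | 1
0 | 0 | 1 | 0 | 1
0 | 0 | 1 | 1 | 0
0 | 1 | 0 | 0 | 0
0 | 1 | 0 | 1 | 1
0 | 1 | 1 | 0 | 1
0 | 1 | 1 | 1 | 0
1 | 0 | 0 | 0 | 0
1 | 0 | 0 | 1 | 1
1 | 0 | 1 | 0 | 1
1 | 0 | 1 | 1 | 0
1 | 1 | 0 | 0 | 1
1 | 1 | 0 | 1 | 0
1 | 1 | 1 | 0 | 0
1 | 1 | 1 | 1 | 1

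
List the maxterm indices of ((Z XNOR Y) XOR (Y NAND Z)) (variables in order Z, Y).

ΠM(0) = (Z OR Y)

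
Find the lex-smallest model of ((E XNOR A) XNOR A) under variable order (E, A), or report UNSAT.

E=1, A=0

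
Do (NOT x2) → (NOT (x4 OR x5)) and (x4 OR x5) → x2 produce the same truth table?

Yes, Contrapositive is always equivalent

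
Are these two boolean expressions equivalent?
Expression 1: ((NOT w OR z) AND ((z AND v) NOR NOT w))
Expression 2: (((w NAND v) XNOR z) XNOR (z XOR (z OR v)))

No. Counterexample: with v=0, w=0, z=0, Expression 1 = 0 but Expression 2 = 1.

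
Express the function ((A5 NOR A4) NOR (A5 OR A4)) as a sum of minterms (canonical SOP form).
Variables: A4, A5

Σm() = FALSE (no minterms)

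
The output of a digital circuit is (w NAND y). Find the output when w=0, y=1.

Substituting: (0 NAND 1)
= 1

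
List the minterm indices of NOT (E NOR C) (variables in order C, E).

Σm(1, 2, 3) = (NOT C AND E) OR (C AND NOT E) OR (C AND E)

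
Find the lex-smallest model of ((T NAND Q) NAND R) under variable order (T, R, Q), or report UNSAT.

T=0, R=0, Q=0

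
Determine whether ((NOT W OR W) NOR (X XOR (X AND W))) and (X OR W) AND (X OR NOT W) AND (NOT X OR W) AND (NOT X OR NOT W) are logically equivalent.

Yes, they are equivalent — the two output columns agree on all 4 assignments:
X | W | Expression 1 | Expression 2
-----------------------------------
0 | 0 | 0 | 0
0 | 1 | 0 | 0
1 | 0 | 0 | 0
1 | 1 | 0 | 0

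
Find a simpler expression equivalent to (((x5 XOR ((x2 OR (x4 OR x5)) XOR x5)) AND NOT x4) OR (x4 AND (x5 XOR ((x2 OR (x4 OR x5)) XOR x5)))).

By distribution ((E AND v) OR (E AND NOT v) = E) then XOR self-cancellation ((E XOR v) XOR v = E):
= (x2 OR (x4 OR x5))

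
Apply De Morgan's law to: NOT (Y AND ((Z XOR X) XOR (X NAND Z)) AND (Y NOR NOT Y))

NOT Y OR NOT ((Z XOR X) XOR (X NAND Z)) OR NOT (Y NOR NOT Y)
De Morgan's: NOT(AND of terms) = OR of negations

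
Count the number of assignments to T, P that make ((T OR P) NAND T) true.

Satisfying assignments: (0,0), (0,1)
Count: 2 out of 4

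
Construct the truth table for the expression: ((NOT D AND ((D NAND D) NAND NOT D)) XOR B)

D | B | Output
--------------
0 | 0 | 0
0 | 1 | 1
1 | 0 | 0
1 | 1 | 1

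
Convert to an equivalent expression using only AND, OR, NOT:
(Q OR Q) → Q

NOT (Q OR Q) OR Q
(Implication elimination: A → B = NOT A OR B)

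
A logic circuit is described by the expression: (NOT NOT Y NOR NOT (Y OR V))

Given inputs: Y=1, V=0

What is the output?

Substituting: (NOT NOT 1 NOR NOT (1 OR 0))
= 0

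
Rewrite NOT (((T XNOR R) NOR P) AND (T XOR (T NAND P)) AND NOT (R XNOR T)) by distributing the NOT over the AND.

NOT ((T XNOR R) NOR P) OR NOT (T XOR (T NAND P)) OR (R XNOR T)
De Morgan's: NOT(AND of terms) = OR of negations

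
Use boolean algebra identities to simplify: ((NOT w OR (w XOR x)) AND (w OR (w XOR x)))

By distribution ((E OR v) AND (E OR NOT v) = E):
= (w XOR x)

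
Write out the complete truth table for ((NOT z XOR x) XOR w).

x | w | z | Output
------------------
0 | 0 | 0 | 1
0 | 0 | 1 | 0
0 | 1 | 0 | 0
0 | 1 | 1 | 1
1 | 0 | 0 | 0
1 | 0 | 1 | 1
1 | 1 | 0 | 1
1 | 1 | 1 | 0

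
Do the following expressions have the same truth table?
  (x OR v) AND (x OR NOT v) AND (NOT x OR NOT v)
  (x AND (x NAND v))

Yes, they are equivalent — the two output columns agree on all 4 assignments:
x | v | Expression 1 | Expression 2
-----------------------------------
0 | 0 | 0 | 0
0 | 1 | 0 | 0
1 | 0 | 1 | 1
1 | 1 | 0 | 0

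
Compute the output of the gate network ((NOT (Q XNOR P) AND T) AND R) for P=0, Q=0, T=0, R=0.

Substituting: ((NOT (0 XNOR 0) AND 0) AND 0)
= 0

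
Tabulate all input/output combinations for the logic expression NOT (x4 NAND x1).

x1 | x4 | Output
----------------
0 | 0 | 0
0 | 1 | 0
1 | 0 | 0
1 | 1 | 1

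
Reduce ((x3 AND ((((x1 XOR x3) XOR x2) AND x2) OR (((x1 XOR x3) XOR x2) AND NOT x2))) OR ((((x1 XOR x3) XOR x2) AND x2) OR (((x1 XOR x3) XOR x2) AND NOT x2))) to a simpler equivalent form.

By absorption (E OR (E AND v) = E) then distribution ((E AND v) OR (E AND NOT v) = E):
= ((x1 XOR x3) XOR x2)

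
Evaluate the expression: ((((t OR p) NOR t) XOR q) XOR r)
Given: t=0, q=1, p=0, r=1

Substituting: ((((0 OR 0) NOR 0) XOR 1) XOR 1)
= 1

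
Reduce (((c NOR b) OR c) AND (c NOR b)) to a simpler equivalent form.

By absorption (E AND (E OR v) = E):
= (c NOR b)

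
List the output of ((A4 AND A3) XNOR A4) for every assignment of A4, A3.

A4 | A3 | Output
----------------
0 | 0 | 1
0 | 1 | 1
1 | 0 | 0
1 | 1 | 1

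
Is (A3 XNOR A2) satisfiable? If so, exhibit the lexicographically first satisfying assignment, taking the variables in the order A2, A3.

A2=0, A3=0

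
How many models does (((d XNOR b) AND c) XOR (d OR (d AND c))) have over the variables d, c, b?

Satisfying assignments: (0,1,0), (1,0,0), (1,0,1), (1,1,0)
Count: 4 out of 8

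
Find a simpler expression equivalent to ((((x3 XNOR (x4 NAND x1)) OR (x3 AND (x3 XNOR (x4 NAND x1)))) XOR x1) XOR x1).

By XOR self-cancellation ((E XOR v) XOR v = E) then absorption (E OR (E AND v) = E):
= (x3 XNOR (x4 NAND x1))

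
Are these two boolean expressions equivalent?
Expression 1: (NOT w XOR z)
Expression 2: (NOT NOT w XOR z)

No. Counterexample: with z=0, w=0, Expression 1 = 1 but Expression 2 = 0.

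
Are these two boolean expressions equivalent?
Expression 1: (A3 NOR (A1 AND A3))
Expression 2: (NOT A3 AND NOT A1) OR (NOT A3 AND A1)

Yes, they are equivalent — the two output columns agree on all 4 assignments:
A3 | A1 | Expression 1 | Expression 2
-------------------------------------
0 | 0 | 1 | 1
0 | 1 | 1 | 1
1 | 0 | 0 | 0
1 | 1 | 0 | 0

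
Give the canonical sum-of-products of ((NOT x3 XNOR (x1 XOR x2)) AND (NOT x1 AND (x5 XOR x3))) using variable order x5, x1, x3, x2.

Σm(2, 9) = (NOT x5 AND NOT x1 AND x3 AND NOT x2) OR (x5 AND NOT x1 AND NOT x3 AND x2)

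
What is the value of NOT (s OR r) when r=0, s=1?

Substituting: NOT (1 OR 0)
= 0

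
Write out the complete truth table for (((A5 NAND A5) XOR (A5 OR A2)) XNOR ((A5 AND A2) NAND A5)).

A2 | A5 | Output
----------------
0 | 0 | 1
0 | 1 | 1
1 | 0 | 0
1 | 1 | 0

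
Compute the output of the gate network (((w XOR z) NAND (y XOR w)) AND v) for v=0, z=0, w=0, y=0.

Substituting: (((0 XOR 0) NAND (0 XOR 0)) AND 0)
= 0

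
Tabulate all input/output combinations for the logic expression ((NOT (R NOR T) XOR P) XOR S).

P | T | S | R | Output
----------------------
0 | 0 | 0 | 0 | 0
0 | 0 | 0 | 1 | 1
0 | 0 | 1 | 0 | 1
0 | 0 | 1 | 1 | 0
0 | 1 | 0 | 0 | 1
0 | 1 | 0 | 1 | 1
0 | 1 | 1 | 0 | 0
0 | 1 | 1 | 1 | 0
1 | 0 | 0 | 0 | 1
1 | 0 | 0 | 1 | 0
1 | 0 | 1 | 0 | 0
1 | 0 | 1 | 1 | 1
1 | 1 | 0 | 0 | 0
1 | 1 | 0 | 1 | 0
1 | 1 | 1 | 0 | 1
1 | 1 | 1 | 1 | 1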